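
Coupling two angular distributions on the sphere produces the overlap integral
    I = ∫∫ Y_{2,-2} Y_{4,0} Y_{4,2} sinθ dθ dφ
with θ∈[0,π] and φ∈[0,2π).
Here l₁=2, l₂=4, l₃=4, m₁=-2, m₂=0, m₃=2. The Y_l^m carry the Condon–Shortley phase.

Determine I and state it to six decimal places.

-0.190365

Checks pass: Σm=0; 10 even; l₃=4∈[2,6].
(2·2+1)(2·4+1)(2·4+1) = 405
Δ: 2! 2! 6! / 11! → 1/13860
sum: t=0:+1/192 t=1:−1/36 t=2:+1/192 = -5/288
3j²(2 4 4; 0 0 0) = Δ·Π!·Σ² = 20/693  (sign -1)
sum: t=2:+1/192 = 1/192
3j²(2 4 4; -2 0 2) = Δ·Π!·Σ² = 3/77  (sign +1)
combine: 4πI² = 405·20/693·3/77 = 2700/5929
take √, sign -1: I = -0.19036462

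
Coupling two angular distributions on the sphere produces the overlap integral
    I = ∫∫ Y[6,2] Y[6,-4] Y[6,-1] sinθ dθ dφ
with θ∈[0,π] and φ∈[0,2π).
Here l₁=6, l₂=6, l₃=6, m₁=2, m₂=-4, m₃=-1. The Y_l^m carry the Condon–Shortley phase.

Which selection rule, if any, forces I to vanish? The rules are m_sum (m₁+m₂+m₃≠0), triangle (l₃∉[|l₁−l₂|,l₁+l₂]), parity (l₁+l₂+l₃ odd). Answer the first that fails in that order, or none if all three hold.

m_sum

Σmᵢ = -3  ✗
l₃∈[|l₁−l₂|,l₁+l₂]=[0,12], have l₃=6
Σlᵢ = 18 ⇒ even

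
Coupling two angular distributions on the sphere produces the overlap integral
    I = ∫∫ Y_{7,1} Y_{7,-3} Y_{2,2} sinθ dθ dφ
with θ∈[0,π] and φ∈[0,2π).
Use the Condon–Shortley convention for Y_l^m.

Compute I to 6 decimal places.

0.181642

Checks pass: Σm=0; 16 even; l₃=2∈[0,14].
(2·7+1)(2·7+1)(2·2+1) = 1125
Δ: 12! 2! 2! / 17! → 1/185640
sum: t=5:−1/2419200 t=6:+1/518400 t=7:−1/2419200 = 1/907200
3j²(7 7 2; 0 0 0) = Δ·Π!·Σ² = 56/3315  (sign +1)
sum: t=4:+1/3870720 = 1/3870720
3j²(7 7 2; 1 -3 2) = Δ·Π!·Σ² = 135/6188  (sign +1)
combine: 4πI² = 1125·56/3315·135/6188 = 20250/48841
take √, sign +1: I = 0.18164160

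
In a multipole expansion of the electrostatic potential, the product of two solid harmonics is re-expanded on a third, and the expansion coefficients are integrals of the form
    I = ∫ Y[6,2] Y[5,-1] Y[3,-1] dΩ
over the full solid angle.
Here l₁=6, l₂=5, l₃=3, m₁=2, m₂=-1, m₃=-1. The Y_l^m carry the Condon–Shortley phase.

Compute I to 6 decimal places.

0.134828

m-sum 0 ✓  L=14 even ✓  1≤3≤11 ✓
Π(2lᵢ+1) = 13×11×7 = 1001
triangle coeff Δ(6,5,3) = 1/675675
Σ_t [3,5]: t=3:−1/8640 t=4:+1/2304 t=5:−1/8640 = 7/34560
(3j)²=7/429 [(6 5 3; 0 0 0)], sign=-1
Σ_t [2,4]: t=2:+1/11520 t=3:−1/4320 t=4:+1/27648 = -1/9216
(3j)²=2/143 [(6 5 3; 2 -1 -1)], sign=-1
⇒ 4πI² = 98/429
I = (+1)√(98/429/(4π)) = 0.13482780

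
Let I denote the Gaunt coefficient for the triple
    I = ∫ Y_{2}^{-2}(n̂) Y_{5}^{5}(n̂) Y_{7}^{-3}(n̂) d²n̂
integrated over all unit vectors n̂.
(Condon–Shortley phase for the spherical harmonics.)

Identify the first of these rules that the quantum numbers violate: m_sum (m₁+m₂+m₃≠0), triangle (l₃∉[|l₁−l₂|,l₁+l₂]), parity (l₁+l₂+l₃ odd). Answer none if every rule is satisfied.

none

azimuthal sum: -2 + 5 − 3 = 0  ✓
3 ≤ 7 ≤ 7 (triangle on l)  ✓
L = 2 + 5 + 7 = 14 (even)  ✓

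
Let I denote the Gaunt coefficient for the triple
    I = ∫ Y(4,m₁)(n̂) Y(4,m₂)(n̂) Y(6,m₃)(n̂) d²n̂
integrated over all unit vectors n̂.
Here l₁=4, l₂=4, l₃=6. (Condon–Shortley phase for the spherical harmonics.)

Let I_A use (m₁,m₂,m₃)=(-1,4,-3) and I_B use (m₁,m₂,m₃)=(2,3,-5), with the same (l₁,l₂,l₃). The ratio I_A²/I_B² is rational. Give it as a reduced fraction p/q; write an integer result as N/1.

l's match ⇒ only the (l;m) 3-j factors differ between A and B.
A: triangle coeff Δ(4,4,6) = 1/1261260; Σ_t [2,2]: t=2:+1/51840 = 1/51840; (3j)²=8/429 [(4 4 6; -1 4 -3)], sign=-1
B: triangle coeff Δ(4,4,6) = 1/1261260; Σ_t [1,2]: t=1:−1/86400 t=2:+1/172800 = -1/172800; (3j)²=1/130 [(4 4 6; 2 3 -5)], sign=+1
I_A²/I_B² = (8/429)/(1/130) = 80/33

80/33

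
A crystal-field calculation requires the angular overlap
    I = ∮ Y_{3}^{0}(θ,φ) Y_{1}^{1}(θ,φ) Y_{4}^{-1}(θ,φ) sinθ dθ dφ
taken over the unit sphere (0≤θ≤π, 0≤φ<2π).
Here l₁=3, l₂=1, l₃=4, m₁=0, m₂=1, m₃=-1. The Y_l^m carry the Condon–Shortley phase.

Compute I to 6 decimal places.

Rules hold: Σm=0, L=8 even, 2≤4≤4.
N = 7·3·9 = 189
Δ = 0!·6!·2!/9! = 1/252
Racah Σ t=0..0: t=0:+1/36 = 1/36
⇒ 3j(3 1 4; 0 0 0)² = 4/63, sgn +1
Racah Σ t=0..0: t=0:+1/72 = 1/72
⇒ 3j(3 1 4; 0 1 -1)² = 5/126, sgn -1
4πI² = N·(3j₀)²·(3jₘ)² = 10/21
I = -1·√(0.47619/4π) = -0.19466390

-0.194664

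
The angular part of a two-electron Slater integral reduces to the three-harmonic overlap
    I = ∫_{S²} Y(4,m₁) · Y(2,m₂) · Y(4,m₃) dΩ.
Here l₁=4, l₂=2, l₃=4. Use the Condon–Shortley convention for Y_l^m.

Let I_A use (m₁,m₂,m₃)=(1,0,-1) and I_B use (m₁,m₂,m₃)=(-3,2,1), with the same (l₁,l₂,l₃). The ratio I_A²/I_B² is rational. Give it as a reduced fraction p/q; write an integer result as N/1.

l's match ⇒ only the (l;m) 3-j factors differ between A and B.
A: triangle coeff Δ(4,2,4) = 1/13860; Σ_t [0,2]: t=0:+1/144 t=1:−1/48 t=2:+1/480 = -17/1440; (3j)²=289/13860 [(4 2 4; 1 0 -1)], sign=+1
B: triangle coeff Δ(4,2,4) = 1/13860; Σ_t [2,2]: t=2:+1/480 = 1/480; (3j)²=3/110 [(4 2 4; -3 2 1)], sign=-1
I_A²/I_B² = (289/13860)/(3/110) = 289/378

289/378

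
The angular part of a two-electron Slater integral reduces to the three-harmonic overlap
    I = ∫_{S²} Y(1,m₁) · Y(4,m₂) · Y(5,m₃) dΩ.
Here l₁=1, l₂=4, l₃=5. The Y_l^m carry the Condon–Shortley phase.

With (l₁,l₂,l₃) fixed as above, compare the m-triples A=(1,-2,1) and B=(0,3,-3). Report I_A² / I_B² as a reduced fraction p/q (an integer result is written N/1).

3/8

Same 1,4,5: normalisation and zero-m 3j drop out of the ratio.
A: Δ: 0! 2! 8! / 11! → 1/495; sum: t=0:+1/2880 = 1/2880; 3j²(1 4 5; 1 -2 1) = Δ·Π!·Σ² = 2/165  (sign +1)
B: Δ: 0! 2! 8! / 11! → 1/495; sum: t=0:+1/5040 = 1/5040; 3j²(1 4 5; 0 3 -3) = Δ·Π!·Σ² = 16/495  (sign +1)
I_A²/I_B² = (2/165)/(16/495) = 3/8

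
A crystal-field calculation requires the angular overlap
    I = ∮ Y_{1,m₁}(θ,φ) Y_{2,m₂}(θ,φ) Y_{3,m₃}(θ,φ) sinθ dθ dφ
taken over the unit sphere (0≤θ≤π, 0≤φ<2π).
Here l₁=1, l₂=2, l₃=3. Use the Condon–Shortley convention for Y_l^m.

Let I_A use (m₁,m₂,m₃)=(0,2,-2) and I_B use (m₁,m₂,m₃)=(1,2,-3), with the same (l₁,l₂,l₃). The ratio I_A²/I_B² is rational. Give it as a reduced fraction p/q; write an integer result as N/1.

Same 1,2,3: normalisation and zero-m 3j drop out of the ratio.
A: Δ: 0! 2! 4! / 7! → 1/105; sum: t=0:+1/24 = 1/24; 3j²(1 2 3; 0 2 -2) = Δ·Π!·Σ² = 1/21  (sign -1)
B: Δ: 0! 2! 4! / 7! → 1/105; sum: t=0:+1/48 = 1/48; 3j²(1 2 3; 1 2 -3) = Δ·Π!·Σ² = 1/7  (sign +1)
I_A²/I_B² = (1/21)/(1/7) = 1/3

1/3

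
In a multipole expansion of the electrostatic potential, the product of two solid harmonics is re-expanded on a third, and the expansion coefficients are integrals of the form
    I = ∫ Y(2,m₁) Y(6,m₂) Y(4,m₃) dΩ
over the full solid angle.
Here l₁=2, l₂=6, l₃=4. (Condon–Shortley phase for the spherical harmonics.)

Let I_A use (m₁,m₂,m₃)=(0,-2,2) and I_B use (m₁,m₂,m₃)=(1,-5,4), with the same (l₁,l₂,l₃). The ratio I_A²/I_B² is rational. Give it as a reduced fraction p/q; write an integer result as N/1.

56/55

Same 2,6,4: normalisation and zero-m 3j drop out of the ratio.
A: Δ: 4! 0! 8! / 13! → 1/6435; sum: t=2:+1/5760 = 1/5760; 3j²(2 6 4; 0 -2 2) = Δ·Π!·Σ² = 56/2145  (sign +1)
B: Δ: 4! 0! 8! / 13! → 1/6435; sum: t=1:−1/241920 = -1/241920; 3j²(2 6 4; 1 -5 4) = Δ·Π!·Σ² = 1/39  (sign -1)
I_A²/I_B² = (56/2145)/(1/39) = 56/55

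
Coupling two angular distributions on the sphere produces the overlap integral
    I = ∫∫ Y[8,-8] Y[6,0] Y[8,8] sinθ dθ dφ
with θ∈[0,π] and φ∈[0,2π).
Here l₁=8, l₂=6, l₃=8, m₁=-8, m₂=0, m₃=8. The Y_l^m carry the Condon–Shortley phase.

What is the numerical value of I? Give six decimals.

-0.093099

Rules hold: Σm=0, L=22 even, 2≤8≤14.
N = 17·13·17 = 3757
Δ = 6!·10!·6!/23! = 1/13742520792
Racah Σ t=0..6: t=0:+1/41803776000 t=1:−1/435456000 t=2:+1/39813120 t=3:−1/18662400 t=4:+1/39813120 t=5:−1/435456000 t=6:+1/41803776000 = -11/1393459200
⇒ 3j(8 6 8; 0 0 0)² = 600/96577, sgn -1
Racah Σ t=6..6: t=6:+1/1881169920000 = 1/1881169920000
⇒ 3j(8 6 8; -8 0 8)² = 104/22287, sgn +1
4πI² = N·(3j₀)²·(3jₘ)² = 20800/190969
I = -1·√(0.108918/4π) = -0.09309906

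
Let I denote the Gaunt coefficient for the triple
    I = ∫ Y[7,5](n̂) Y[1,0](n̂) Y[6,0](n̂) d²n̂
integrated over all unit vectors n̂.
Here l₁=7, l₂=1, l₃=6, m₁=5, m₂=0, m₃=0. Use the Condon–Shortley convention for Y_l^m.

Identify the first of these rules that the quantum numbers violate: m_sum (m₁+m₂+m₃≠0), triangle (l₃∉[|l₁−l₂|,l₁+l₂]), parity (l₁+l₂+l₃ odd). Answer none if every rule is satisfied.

m₁+m₂+m₃ = 5 + 0 + 0 = 5  ✗
triangle: |7−1|=6 ≤ l₃=6 ≤ 7+1=8
parity: l₁+l₂+l₃ = 14 is even

m_sum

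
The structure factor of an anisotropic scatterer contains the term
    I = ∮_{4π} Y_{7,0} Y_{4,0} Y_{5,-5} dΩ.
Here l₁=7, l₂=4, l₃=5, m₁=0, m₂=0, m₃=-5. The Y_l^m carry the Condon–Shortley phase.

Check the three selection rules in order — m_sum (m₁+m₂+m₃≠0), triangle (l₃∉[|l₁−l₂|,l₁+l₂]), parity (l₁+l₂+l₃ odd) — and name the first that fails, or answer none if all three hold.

azimuthal sum: 0 + 0 − 5 = -5  ✗
3 ≤ 5 ≤ 11 (triangle on l)
L = 7 + 4 + 5 = 16 (even)

m_sum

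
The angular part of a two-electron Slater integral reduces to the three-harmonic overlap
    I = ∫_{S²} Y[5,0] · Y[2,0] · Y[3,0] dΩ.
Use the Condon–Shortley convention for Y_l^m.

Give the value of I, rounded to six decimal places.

Checks pass: Σm=0; 10 even; l₃=3∈[3,7].
(2·5+1)(2·2+1)(2·3+1) = 385
Δ: 4! 6! 0! / 11! → 1/2310
sum: t=2:+1/144 = 1/144
3j²(5 2 3; 0 0 0) = Δ·Π!·Σ² = 10/231  (sign -1)
(m-triple is (0,0,0) — same symbol as above.)
combine: 4πI² = 385·10/231·10/231 = 500/693
take √, sign +1: I = 0.23961470

0.239615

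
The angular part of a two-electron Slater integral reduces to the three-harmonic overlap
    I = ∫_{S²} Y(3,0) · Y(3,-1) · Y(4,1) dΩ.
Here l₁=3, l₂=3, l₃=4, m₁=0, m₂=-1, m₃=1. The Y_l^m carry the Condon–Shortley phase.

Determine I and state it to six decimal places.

Checks pass: Σm=0; 10 even; l₃=4∈[0,6].
(2·3+1)(2·3+1)(2·4+1) = 441
Δ: 2! 4! 4! / 11! → 1/34650
sum: t=0:+1/72 t=1:−1/16 t=2:+1/72 = -5/144
3j²(3 3 4; 0 0 0) = Δ·Π!·Σ² = 2/77  (sign -1)
sum: t=0:+1/48 t=1:−1/24 t=2:+1/288 = -5/288
3j²(3 3 4; 0 -1 1) = Δ·Π!·Σ² = 5/462  (sign +1)
combine: 4πI² = 441·2/77·5/462 = 15/121
take √, sign -1: I = -0.09932258

-0.099323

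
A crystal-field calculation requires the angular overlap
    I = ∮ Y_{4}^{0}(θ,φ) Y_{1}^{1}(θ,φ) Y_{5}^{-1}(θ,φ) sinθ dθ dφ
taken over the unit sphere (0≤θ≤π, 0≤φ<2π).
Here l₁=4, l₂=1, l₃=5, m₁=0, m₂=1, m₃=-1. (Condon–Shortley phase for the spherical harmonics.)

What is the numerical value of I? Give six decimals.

-0.190188

Rules hold: Σm=0, L=10 even, 3≤5≤5.
N = 9·3·11 = 297
Δ = 0!·8!·2!/11! = 1/495
Racah Σ t=0..0: t=0:+1/576 = 1/576
⇒ 3j(4 1 5; 0 0 0)² = 5/99, sgn -1
Racah Σ t=0..0: t=0:+1/1152 = 1/1152
⇒ 3j(4 1 5; 0 1 -1)² = 1/33, sgn +1
4πI² = N·(3j₀)²·(3jₘ)² = 5/11
I = -1·√(0.454545/4π) = -0.19018827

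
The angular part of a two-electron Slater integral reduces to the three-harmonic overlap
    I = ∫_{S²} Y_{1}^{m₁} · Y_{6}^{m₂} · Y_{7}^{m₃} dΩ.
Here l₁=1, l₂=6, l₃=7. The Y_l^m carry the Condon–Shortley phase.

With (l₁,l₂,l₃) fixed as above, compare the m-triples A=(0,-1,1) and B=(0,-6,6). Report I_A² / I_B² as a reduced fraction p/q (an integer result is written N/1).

Shared (l₁,l₂,l₃)=(1,6,7): N and (l;000)² cancel in I_A²/I_B².
A: Δ = 0!·2!·12!/15! = 1/1365; Racah Σ t=0..0: t=0:+1/604800 = 1/604800; ⇒ 3j(1 6 7; 0 -1 1)² = 16/455, sgn +1
B: Δ = 0!·2!·12!/15! = 1/1365; Racah Σ t=0..0: t=0:+1/479001600 = 1/479001600; ⇒ 3j(1 6 7; 0 -6 6)² = 1/105, sgn -1
I_A²/I_B² = (16/455)/(1/105) = 48/13

48/13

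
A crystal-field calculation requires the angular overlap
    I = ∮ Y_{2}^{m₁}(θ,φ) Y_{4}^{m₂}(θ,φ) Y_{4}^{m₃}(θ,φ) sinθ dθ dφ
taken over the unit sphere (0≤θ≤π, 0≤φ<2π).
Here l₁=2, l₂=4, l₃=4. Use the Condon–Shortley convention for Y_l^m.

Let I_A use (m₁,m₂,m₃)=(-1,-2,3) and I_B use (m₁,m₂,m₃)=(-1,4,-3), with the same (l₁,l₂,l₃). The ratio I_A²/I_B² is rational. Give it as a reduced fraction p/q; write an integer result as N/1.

l's match ⇒ only the (l;m) 3-j factors differ between A and B.
A: triangle coeff Δ(2,4,4) = 1/13860; Σ_t [1,2]: t=1:−1/240 t=2:+1/1440 = -1/288; (3j)²=5/132 [(2 4 4; -1 -2 3)], sign=+1
B: triangle coeff Δ(2,4,4) = 1/13860; Σ_t [2,2]: t=2:+1/1440 = 1/1440; (3j)²=7/165 [(2 4 4; -1 4 -3)], sign=-1
I_A²/I_B² = (5/132)/(7/165) = 25/28

25/28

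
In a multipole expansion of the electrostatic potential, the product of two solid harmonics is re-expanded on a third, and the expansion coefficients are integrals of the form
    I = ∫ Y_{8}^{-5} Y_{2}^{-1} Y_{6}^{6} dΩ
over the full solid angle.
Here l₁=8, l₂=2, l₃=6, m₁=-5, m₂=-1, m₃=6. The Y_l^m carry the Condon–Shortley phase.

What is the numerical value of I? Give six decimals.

-0.030597

Rules hold: Σm=0, L=16 even, 6≤6≤10.
N = 17·5·13 = 1105
Δ = 4!·12!·0!/17! = 1/30940
Racah Σ t=2..2: t=2:+1/2073600 = 1/2073600
⇒ 3j(8 2 6; 0 0 0)² = 28/1105, sgn +1
Racah Σ t=1..1: t=1:−1/2874009600 = -1/2874009600
⇒ 3j(8 2 6; -5 -1 6)² = 1/2380, sgn -1
4πI² = N·(3j₀)²·(3jₘ)² = 1/85
I = -1·√(0.0117647/4π) = -0.03059748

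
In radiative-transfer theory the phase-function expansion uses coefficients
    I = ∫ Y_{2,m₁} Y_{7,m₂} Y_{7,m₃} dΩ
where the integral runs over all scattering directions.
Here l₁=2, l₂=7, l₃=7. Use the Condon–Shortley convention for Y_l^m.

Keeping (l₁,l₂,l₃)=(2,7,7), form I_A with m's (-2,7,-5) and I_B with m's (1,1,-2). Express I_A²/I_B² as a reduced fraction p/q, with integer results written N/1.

182/243

Shared (l₁,l₂,l₃)=(2,7,7): N and (l;000)² cancel in I_A²/I_B².
A: Δ = 2!·2!·12!/17! = 1/185640; Racah Σ t=2..2: t=2:+1/1916006400 = 1/1916006400; ⇒ 3j(2 7 7; -2 7 -5)² = 1/340, sgn +1
B: Δ = 2!·2!·12!/17! = 1/185640; Racah Σ t=0..1: t=0:+1/1935360 t=1:−1/1209600 = -1/3225600; ⇒ 3j(2 7 7; 1 1 -2)² = 243/61880, sgn +1
I_A²/I_B² = (1/340)/(243/61880) = 182/243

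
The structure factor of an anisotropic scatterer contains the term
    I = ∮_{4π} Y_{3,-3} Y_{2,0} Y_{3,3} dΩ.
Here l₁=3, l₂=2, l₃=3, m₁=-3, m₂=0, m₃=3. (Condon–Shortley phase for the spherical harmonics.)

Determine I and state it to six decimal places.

Checks pass: Σm=0; 8 even; l₃=3∈[1,5].
(2·3+1)(2·2+1)(2·3+1) = 245
Δ: 2! 4! 2! / 9! → 1/3780
sum: t=0:+1/24 t=1:−1/4 t=2:+1/24 = -1/6
3j²(3 2 3; 0 0 0) = Δ·Π!·Σ² = 4/105  (sign +1)
sum: t=2:+1/96 = 1/96
3j²(3 2 3; -3 0 3) = Δ·Π!·Σ² = 5/84  (sign +1)
combine: 4πI² = 245·4/105·5/84 = 5/9
take √, sign +1: I = 0.21026104

0.210261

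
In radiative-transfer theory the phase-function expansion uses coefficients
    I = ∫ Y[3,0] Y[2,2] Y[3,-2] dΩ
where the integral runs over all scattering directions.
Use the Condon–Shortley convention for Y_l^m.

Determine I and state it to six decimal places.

Rules hold: Σm=0, L=8 even, 1≤3≤5.
N = 7·5·7 = 245
Δ = 2!·4!·2!/9! = 1/3780
Racah Σ t=0..2: t=0:+1/24 t=1:−1/4 t=2:+1/24 = -1/6
⇒ 3j(3 2 3; 0 0 0)² = 4/105, sgn +1
Racah Σ t=2..2: t=2:+1/24 = 1/24
⇒ 3j(3 2 3; 0 2 -2)² = 1/21, sgn -1
4πI² = N·(3j₀)²·(3jₘ)² = 4/9
I = -1·√(0.444444/4π) = -0.18806319

-0.188063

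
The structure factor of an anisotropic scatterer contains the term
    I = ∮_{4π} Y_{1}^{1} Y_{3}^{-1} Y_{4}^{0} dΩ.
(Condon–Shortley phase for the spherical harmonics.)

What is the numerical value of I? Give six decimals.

0.150786

m-sum 0 ✓  L=8 even ✓  2≤4≤4 ✓
Π(2lᵢ+1) = 3×7×9 = 189
triangle coeff Δ(1,3,4) = 1/252
Σ_t [0,0]: t=0:+1/36 = 1/36
(3j)²=4/63 [(1 3 4; 0 0 0)], sign=+1
Σ_t [0,0]: t=0:+1/96 = 1/96
(3j)²=1/42 [(1 3 4; 1 -1 0)], sign=+1
⇒ 4πI² = 2/7
I = (+1)√(2/7/(4π)) = 0.15078601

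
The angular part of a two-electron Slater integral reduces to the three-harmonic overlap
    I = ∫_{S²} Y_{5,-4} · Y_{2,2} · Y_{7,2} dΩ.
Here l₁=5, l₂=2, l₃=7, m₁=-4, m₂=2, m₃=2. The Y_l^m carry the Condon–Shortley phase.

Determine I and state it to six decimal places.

0.025340

Checks pass: Σm=0; 14 even; l₃=7∈[3,7].
(2·5+1)(2·2+1)(2·7+1) = 825
Δ: 0! 10! 4! / 15! → 1/15015
sum: t=0:+1/57600 = 1/57600
3j²(5 2 7; 0 0 0) = Δ·Π!·Σ² = 21/715  (sign -1)
sum: t=0:+1/8709120 = 1/8709120
3j²(5 2 7; -4 2 2) = Δ·Π!·Σ² = 1/3003  (sign -1)
combine: 4πI² = 825·21/715·1/3003 = 15/1859
take √, sign +1: I = 0.02533967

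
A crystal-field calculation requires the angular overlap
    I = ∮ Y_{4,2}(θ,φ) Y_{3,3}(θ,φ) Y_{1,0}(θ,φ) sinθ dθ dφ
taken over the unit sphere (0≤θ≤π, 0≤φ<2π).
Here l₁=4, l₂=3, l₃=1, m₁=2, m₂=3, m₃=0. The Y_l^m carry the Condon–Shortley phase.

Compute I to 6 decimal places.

0.000000

2 + 3 + 0 = 5 ≠ 0: azimuthal integral kills it; I = 0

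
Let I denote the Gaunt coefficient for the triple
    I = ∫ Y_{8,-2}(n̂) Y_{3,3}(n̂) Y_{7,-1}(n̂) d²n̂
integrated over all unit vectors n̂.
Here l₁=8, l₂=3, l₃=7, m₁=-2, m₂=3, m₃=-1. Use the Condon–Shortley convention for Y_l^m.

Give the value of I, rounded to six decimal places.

m-sum 0 ✓  L=18 even ✓  5≤7≤11 ✓
Π(2lᵢ+1) = 17×7×15 = 1785
triangle coeff Δ(8,3,7) = 1/5290740
Σ_t [1,3]: t=1:−1/7257600 t=2:+1/2073600 t=3:−1/7257600 = 1/4838400
(3j)²=252/20995 [(8 3 7; 0 0 0)], sign=-1
Σ_t [4,4]: t=4:+1/24883200 = 1/24883200
(3j)²=70/4199 [(8 3 7; -2 3 -1)], sign=+1
⇒ 4πI² = 370440/1037153
I = (-1)√(370440/1037153/(4π)) = -0.16859030

-0.168590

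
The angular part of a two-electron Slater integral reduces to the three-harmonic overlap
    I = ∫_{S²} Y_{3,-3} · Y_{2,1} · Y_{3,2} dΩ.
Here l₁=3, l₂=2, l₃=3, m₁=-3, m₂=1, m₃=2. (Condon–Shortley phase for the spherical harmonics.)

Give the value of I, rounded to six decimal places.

-0.210261

Rules hold: Σm=0, L=8 even, 1≤3≤5.
N = 7·5·7 = 245
Δ = 2!·4!·2!/9! = 1/3780
Racah Σ t=0..2: t=0:+1/24 t=1:−1/4 t=2:+1/24 = -1/6
⇒ 3j(3 2 3; 0 0 0)² = 4/105, sgn +1
Racah Σ t=2..2: t=2:+1/48 = 1/48
⇒ 3j(3 2 3; -3 1 2)² = 5/84, sgn -1
4πI² = N·(3j₀)²·(3jₘ)² = 5/9
I = -1·√(0.555556/4π) = -0.21026104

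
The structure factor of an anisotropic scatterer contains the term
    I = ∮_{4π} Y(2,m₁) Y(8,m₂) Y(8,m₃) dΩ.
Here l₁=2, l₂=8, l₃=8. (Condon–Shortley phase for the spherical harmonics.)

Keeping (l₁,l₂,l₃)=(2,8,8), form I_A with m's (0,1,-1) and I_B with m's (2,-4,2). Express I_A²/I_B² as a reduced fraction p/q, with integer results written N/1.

Shared (l₁,l₂,l₃)=(2,8,8): N and (l;000)² cancel in I_A²/I_B².
A: Δ = 2!·2!·14!/19! = 1/348840; Racah Σ t=0..2: t=0:+1/174182400 t=1:−1/29030400 t=2:+1/101606400 = -23/1219276800; ⇒ 3j(2 8 8; 0 1 -1)² = 529/38760, sgn +1
B: Δ = 2!·2!·14!/19! = 1/348840; Racah Σ t=0..0: t=0:+1/348364800 = 1/348364800; ⇒ 3j(2 8 8; 2 -4 2)² = 11/646, sgn +1
I_A²/I_B² = (529/38760)/(11/646) = 529/660

529/660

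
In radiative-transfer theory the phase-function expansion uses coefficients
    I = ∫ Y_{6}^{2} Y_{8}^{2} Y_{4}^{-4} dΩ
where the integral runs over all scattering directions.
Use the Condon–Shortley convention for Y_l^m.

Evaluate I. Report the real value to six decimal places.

-0.110520

m-sum 0 ✓  L=18 even ✓  2≤4≤14 ✓
Π(2lᵢ+1) = 13×17×9 = 1989
triangle coeff Δ(6,8,4) = 1/23279256
Σ_t [4,6]: t=4:+1/1658880 t=5:−1/518400 t=6:+1/1658880 = -1/1382400
(3j)²=504/46189 [(6 8 4; 0 0 0)], sign=-1
Σ_t [4,4]: t=4:+1/24883200 = 1/24883200
(3j)²=980/138567 [(6 8 4; 2 2 -4)], sign=+1
⇒ 4πI² = 1481760/9653501
I = (-1)√(1481760/9653501/(4π)) = -0.11052018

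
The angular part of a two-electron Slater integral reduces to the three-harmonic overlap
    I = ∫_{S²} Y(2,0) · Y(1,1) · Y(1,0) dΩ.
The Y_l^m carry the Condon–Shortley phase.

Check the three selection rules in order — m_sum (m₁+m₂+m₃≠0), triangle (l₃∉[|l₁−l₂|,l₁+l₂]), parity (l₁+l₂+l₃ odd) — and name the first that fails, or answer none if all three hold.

Σmᵢ = 1  ✗
l₃∈[|l₁−l₂|,l₁+l₂]=[1,3], have l₃=1
Σlᵢ = 4 ⇒ even

m_sum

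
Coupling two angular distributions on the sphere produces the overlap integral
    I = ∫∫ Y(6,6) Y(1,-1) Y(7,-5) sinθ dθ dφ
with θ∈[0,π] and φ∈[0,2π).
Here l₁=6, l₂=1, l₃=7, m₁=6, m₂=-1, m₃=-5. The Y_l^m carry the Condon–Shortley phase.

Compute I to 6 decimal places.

-0.034990

Rules hold: Σm=0, L=14 even, 5≤7≤7.
N = 13·3·15 = 585
Δ = 0!·12!·2!/15! = 1/1365
Racah Σ t=0..0: t=0:+1/518400 = 1/518400
⇒ 3j(6 1 7; 0 0 0)² = 7/195, sgn -1
Racah Σ t=0..0: t=0:+1/958003200 = 1/958003200
⇒ 3j(6 1 7; 6 -1 -5)² = 1/1365, sgn +1
4πI² = N·(3j₀)²·(3jₘ)² = 1/65
I = -1·√(0.0153846/4π) = -0.03498955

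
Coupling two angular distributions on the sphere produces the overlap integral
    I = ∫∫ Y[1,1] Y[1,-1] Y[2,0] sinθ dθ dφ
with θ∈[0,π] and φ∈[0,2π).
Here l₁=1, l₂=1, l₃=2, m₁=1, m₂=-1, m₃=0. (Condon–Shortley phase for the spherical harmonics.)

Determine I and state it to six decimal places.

m-sum 0 ✓  L=4 even ✓  0≤2≤2 ✓
Π(2lᵢ+1) = 3×3×5 = 45
triangle coeff Δ(1,1,2) = 1/30
Σ_t [0,0]: t=0:+1/1 = 1/1
(3j)²=2/15 [(1 1 2; 0 0 0)], sign=+1
Σ_t [0,0]: t=0:+1/4 = 1/4
(3j)²=1/30 [(1 1 2; 1 -1 0)], sign=+1
⇒ 4πI² = 1/5
I = (+1)√(1/5/(4π)) = 0.12615663

0.126157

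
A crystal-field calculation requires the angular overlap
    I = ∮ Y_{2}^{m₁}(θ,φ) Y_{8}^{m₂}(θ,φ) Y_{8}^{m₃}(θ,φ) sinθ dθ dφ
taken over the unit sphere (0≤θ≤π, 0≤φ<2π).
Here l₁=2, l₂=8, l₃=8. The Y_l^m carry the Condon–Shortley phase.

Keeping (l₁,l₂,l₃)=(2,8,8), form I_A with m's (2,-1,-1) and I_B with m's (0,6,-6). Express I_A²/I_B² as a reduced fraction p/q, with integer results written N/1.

6/1

l's match ⇒ only the (l;m) 3-j factors differ between A and B.
A: triangle coeff Δ(2,8,8) = 1/348840; Σ_t [0,0]: t=0:+1/101606400 = 1/101606400; (3j)²=36/1615 [(2 8 8; 2 -1 -1)], sign=-1
B: triangle coeff Δ(2,8,8) = 1/348840; Σ_t [0,2]: t=0:+1/348713164800 t=1:−1/6227020800 t=2:+1/3832012800 = 1/9686476800; (3j)²=6/1615 [(2 8 8; 0 6 -6)], sign=+1
I_A²/I_B² = (36/1615)/(6/1615) = 6/1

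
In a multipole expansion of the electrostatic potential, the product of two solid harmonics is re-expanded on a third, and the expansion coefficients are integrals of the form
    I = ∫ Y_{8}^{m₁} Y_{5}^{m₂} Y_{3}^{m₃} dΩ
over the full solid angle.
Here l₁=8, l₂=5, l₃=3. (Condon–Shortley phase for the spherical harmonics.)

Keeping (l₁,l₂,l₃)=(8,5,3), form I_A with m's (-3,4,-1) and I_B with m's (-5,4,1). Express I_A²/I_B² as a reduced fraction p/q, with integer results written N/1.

Shared (l₁,l₂,l₃)=(8,5,3): N and (l;000)² cancel in I_A²/I_B².
A: Δ = 10!·6!·0!/17! = 1/136136; Racah Σ t=9..9: t=9:−1/17418240 = -1/17418240; ⇒ 3j(8 5 3; -3 4 -1)² = 25/12376, sgn -1
B: Δ = 10!·6!·0!/17! = 1/136136; Racah Σ t=9..9: t=9:−1/17418240 = -1/17418240; ⇒ 3j(8 5 3; -5 4 1)² = 15/952, sgn -1
I_A²/I_B² = (25/12376)/(15/952) = 5/39

5/39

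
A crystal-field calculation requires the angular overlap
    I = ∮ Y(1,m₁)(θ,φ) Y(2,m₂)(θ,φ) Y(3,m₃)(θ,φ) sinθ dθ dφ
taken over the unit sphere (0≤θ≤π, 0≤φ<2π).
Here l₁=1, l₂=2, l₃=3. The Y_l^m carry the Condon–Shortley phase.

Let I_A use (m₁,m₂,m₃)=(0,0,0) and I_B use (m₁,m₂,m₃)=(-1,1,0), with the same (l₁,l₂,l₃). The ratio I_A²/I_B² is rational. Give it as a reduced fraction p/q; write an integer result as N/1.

Same 1,2,3: normalisation and zero-m 3j drop out of the ratio.
A: Δ: 0! 2! 4! / 7! → 1/105; sum: t=0:+1/4 = 1/4; 3j²(1 2 3; 0 0 0) = Δ·Π!·Σ² = 3/35  (sign -1)
B: Δ: 0! 2! 4! / 7! → 1/105; sum: t=0:+1/12 = 1/12; 3j²(1 2 3; -1 1 0) = Δ·Π!·Σ² = 1/35  (sign -1)
I_A²/I_B² = (3/35)/(1/35) = 3/1

3/1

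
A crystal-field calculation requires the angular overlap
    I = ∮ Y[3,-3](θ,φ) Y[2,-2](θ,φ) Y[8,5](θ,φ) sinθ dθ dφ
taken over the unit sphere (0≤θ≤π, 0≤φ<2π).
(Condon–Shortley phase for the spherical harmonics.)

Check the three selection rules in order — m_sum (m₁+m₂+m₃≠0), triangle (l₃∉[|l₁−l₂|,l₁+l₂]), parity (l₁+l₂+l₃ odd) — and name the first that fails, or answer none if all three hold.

triangle

m₁+m₂+m₃ = -3 − 2 + 5 = 0  ✓
triangle: |3−2|=1 ≤ l₃=8 ≤ 3+2=5  ✗
parity: l₁+l₂+l₃ = 13 is odd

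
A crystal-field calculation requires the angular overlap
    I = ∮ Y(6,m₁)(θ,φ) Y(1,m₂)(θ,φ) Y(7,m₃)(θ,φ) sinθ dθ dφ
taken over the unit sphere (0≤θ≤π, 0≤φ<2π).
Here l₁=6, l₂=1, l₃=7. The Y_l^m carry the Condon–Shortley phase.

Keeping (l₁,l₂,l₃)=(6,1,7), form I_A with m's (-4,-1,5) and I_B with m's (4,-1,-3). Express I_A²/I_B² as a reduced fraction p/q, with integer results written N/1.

11/1

l's match ⇒ only the (l;m) 3-j factors differ between A and B.
A: triangle coeff Δ(6,1,7) = 1/1365; Σ_t [0,0]: t=0:+1/14515200 = 1/14515200; (3j)²=22/455 [(6 1 7; -4 -1 5)], sign=+1
B: triangle coeff Δ(6,1,7) = 1/1365; Σ_t [0,0]: t=0:+1/14515200 = 1/14515200; (3j)²=2/455 [(6 1 7; 4 -1 -3)], sign=+1
I_A²/I_B² = (22/455)/(2/455) = 11/1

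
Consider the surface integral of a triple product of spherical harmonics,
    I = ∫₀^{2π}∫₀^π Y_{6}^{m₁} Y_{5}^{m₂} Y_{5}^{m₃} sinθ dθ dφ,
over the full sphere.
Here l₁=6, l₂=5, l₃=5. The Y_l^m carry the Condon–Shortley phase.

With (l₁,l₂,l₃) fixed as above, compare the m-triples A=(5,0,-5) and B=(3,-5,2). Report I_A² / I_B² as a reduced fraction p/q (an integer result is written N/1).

Same 6,5,5: normalisation and zero-m 3j drop out of the ratio.
A: Δ: 6! 6! 4! / 17! → 1/28588560; sum: t=1:−1/2073600 = -1/2073600; 3j²(6 5 5; 5 0 -5) = Δ·Π!·Σ² = 15/884  (sign -1)
B: Δ: 6! 6! 4! / 17! → 1/28588560; sum: t=0:+1/622080 = 1/622080; 3j²(6 5 5; 3 -5 2) = Δ·Π!·Σ² = 105/4862  (sign -1)
I_A²/I_B² = (15/884)/(105/4862) = 11/14

11/14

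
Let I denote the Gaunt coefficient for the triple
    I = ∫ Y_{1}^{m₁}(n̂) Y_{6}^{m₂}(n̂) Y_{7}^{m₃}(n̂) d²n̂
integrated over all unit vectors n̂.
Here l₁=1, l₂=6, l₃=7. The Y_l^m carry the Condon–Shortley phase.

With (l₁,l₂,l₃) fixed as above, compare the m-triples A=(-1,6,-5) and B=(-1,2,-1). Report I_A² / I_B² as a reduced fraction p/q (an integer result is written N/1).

Shared (l₁,l₂,l₃)=(1,6,7): N and (l;000)² cancel in I_A²/I_B².
A: Δ = 0!·2!·12!/15! = 1/1365; Racah Σ t=0..0: t=0:+1/958003200 = 1/958003200; ⇒ 3j(1 6 7; -1 6 -5)² = 1/1365, sgn +1
B: Δ = 0!·2!·12!/15! = 1/1365; Racah Σ t=0..0: t=0:+1/1935360 = 1/1935360; ⇒ 3j(1 6 7; -1 2 -1)² = 1/91, sgn +1
I_A²/I_B² = (1/1365)/(1/91) = 1/15

1/15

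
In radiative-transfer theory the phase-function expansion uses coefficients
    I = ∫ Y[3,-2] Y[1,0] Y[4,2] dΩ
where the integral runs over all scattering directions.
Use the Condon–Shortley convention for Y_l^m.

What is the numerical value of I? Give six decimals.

0.213244

Rules hold: Σm=0, L=8 even, 2≤4≤4.
N = 7·3·9 = 189
Δ = 0!·6!·2!/9! = 1/252
Racah Σ t=0..0: t=0:+1/36 = 1/36
⇒ 3j(3 1 4; 0 0 0)² = 4/63, sgn +1
Racah Σ t=0..0: t=0:+1/120 = 1/120
⇒ 3j(3 1 4; -2 0 2)² = 1/21, sgn +1
4πI² = N·(3j₀)²·(3jₘ)² = 4/7
I = +1·√(0.571429/4π) = 0.21324362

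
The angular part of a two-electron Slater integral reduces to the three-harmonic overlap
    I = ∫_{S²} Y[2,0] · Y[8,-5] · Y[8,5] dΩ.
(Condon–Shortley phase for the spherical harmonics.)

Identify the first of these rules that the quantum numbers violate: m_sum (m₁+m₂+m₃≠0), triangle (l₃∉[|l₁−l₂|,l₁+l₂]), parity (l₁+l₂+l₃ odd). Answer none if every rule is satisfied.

m₁+m₂+m₃ = 0 − 5 + 5 = 0  ✓
triangle: |2−8|=6 ≤ l₃=8 ≤ 2+8=10  ✓
parity: l₁+l₂+l₃ = 18 is even  ✓

none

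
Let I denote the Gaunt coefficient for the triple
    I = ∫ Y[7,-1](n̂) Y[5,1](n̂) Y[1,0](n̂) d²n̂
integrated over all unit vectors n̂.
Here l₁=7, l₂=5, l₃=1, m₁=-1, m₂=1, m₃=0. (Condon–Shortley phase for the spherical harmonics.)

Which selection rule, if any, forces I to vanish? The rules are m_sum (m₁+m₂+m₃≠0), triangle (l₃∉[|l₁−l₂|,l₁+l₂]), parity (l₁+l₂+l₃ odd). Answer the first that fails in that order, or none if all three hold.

azimuthal sum: -1 + 1 + 0 = 0  ✓
2 ≤ 1 ≤ 12 (triangle on l)  ✗
L = 7 + 5 + 1 = 13 (odd)

triangle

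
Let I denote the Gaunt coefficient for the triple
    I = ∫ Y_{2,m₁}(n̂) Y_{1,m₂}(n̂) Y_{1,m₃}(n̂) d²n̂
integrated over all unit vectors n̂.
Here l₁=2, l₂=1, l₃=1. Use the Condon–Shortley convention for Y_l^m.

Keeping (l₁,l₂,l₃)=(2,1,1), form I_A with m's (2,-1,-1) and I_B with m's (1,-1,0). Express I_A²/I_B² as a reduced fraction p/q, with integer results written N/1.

2/1

Same 2,1,1: normalisation and zero-m 3j drop out of the ratio.
A: Δ: 2! 2! 0! / 5! → 1/30; sum: t=0:+1/4 = 1/4; 3j²(2 1 1; 2 -1 -1) = Δ·Π!·Σ² = 1/5  (sign +1)
B: Δ: 2! 2! 0! / 5! → 1/30; sum: t=0:+1/2 = 1/2; 3j²(2 1 1; 1 -1 0) = Δ·Π!·Σ² = 1/10  (sign -1)
I_A²/I_B² = (1/5)/(1/10) = 2/1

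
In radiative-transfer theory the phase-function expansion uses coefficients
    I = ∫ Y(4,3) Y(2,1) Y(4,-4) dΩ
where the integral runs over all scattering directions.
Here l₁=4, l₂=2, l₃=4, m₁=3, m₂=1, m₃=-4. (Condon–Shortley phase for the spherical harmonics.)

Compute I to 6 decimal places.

0.198645

Rules hold: Σm=0, L=10 even, 2≤4≤6.
N = 9·5·9 = 405
Δ = 2!·6!·2!/11! = 1/13860
Racah Σ t=0..2: t=0:+1/192 t=1:−1/36 t=2:+1/192 = -5/288
⇒ 3j(4 2 4; 0 0 0)² = 20/693, sgn -1
Racah Σ t=1..1: t=1:−1/1440 = -1/1440
⇒ 3j(4 2 4; 3 1 -4)² = 7/165, sgn -1
4πI² = N·(3j₀)²·(3jₘ)² = 60/121
I = +1·√(0.495868/4π) = 0.19864517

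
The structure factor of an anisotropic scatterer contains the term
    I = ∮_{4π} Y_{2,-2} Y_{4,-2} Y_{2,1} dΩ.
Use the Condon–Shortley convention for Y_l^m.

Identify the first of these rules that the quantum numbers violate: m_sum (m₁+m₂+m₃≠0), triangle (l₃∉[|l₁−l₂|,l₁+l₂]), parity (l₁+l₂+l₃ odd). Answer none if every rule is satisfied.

m_sum

azimuthal sum: -2 − 2 + 1 = -3  ✗
2 ≤ 2 ≤ 6 (triangle on l)
L = 2 + 4 + 2 = 8 (even)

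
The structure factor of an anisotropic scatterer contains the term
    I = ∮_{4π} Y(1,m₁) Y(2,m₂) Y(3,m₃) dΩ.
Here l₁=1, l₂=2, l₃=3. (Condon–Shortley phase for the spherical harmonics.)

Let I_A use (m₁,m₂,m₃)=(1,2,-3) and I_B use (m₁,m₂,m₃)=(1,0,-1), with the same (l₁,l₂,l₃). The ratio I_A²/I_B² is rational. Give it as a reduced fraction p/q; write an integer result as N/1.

5/2

Shared (l₁,l₂,l₃)=(1,2,3): N and (l;000)² cancel in I_A²/I_B².
A: Δ = 0!·2!·4!/7! = 1/105; Racah Σ t=0..0: t=0:+1/48 = 1/48; ⇒ 3j(1 2 3; 1 2 -3)² = 1/7, sgn +1
B: Δ = 0!·2!·4!/7! = 1/105; Racah Σ t=0..0: t=0:+1/8 = 1/8; ⇒ 3j(1 2 3; 1 0 -1)² = 2/35, sgn +1
I_A²/I_B² = (1/7)/(2/35) = 5/2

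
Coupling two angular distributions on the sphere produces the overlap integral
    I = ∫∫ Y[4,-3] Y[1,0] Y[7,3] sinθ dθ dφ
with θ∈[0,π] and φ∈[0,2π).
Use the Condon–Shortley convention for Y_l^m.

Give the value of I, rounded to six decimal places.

0.000000

triangle: need 3≤l₃≤5, have 7; I=0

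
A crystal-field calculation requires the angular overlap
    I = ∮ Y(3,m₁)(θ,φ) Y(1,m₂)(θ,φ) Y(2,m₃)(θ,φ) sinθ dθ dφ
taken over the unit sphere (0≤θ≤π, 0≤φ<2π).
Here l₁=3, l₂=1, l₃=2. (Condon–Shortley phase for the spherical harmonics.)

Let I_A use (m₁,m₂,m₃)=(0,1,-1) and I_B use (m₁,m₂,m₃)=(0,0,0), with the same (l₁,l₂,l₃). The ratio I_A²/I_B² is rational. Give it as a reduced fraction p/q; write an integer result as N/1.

Shared (l₁,l₂,l₃)=(3,1,2): N and (l;000)² cancel in I_A²/I_B².
A: Δ = 2!·4!·0!/7! = 1/105; Racah Σ t=2..2: t=2:+1/12 = 1/12; ⇒ 3j(3 1 2; 0 1 -1)² = 1/35, sgn -1
B: Δ = 2!·4!·0!/7! = 1/105; Racah Σ t=1..1: t=1:−1/4 = -1/4; ⇒ 3j(3 1 2; 0 0 0)² = 3/35, sgn -1
I_A²/I_B² = (1/35)/(3/35) = 1/3

1/3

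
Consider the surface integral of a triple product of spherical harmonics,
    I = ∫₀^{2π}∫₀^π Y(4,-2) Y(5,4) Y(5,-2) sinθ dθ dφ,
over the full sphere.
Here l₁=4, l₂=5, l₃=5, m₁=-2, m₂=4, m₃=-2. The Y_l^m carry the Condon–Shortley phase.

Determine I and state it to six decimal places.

0.118854

m-sum 0 ✓  L=14 even ✓  1≤5≤9 ✓
Π(2lᵢ+1) = 9×11×11 = 1089
triangle coeff Δ(4,5,5) = 1/3153150
Σ_t [0,4]: t=0:+1/69120 t=1:−1/1728 t=2:+1/576 t=3:−1/1728 t=4:+1/69120 = 7/11520
(3j)²=2/143 [(4 5 5; 0 0 0)], sign=-1
Σ_t [3,4]: t=3:−1/25920 t=4:+1/11520 = 1/20736
(3j)²=5/429 [(4 5 5; -2 4 -2)], sign=-1
⇒ 4πI² = 30/169
I = (+1)√(30/169/(4π)) = 0.11885360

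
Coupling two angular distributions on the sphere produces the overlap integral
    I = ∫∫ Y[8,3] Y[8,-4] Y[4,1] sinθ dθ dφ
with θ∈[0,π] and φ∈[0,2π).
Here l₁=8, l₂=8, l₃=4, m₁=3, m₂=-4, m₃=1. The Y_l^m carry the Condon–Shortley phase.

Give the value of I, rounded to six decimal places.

0.124623

Rules hold: Σm=0, L=20 even, 0≤4≤16.
N = 17·17·9 = 2601
Δ = 12!·4!·4!/21! = 1/185175900
Racah Σ t=4..8: t=4:+1/557383680 t=5:−1/21772800 t=6:+1/8294400 t=7:−1/21772800 t=8:+1/557383680 = 1/30965760
⇒ 3j(8 8 4; 0 0 0)² = 36/4199, sgn +1
Racah Σ t=1..4: t=1:−1/5748019200 t=2:+1/174182400 t=3:−1/52254720 t=4:+1/139345920 = -7/1094860800
⇒ 3j(8 8 4; 3 -4 1)² = 147/16796, sgn +1
4πI² = N·(3j₀)²·(3jₘ)² = 11907/61009
I = +1·√(0.195168/4π) = 0.12462331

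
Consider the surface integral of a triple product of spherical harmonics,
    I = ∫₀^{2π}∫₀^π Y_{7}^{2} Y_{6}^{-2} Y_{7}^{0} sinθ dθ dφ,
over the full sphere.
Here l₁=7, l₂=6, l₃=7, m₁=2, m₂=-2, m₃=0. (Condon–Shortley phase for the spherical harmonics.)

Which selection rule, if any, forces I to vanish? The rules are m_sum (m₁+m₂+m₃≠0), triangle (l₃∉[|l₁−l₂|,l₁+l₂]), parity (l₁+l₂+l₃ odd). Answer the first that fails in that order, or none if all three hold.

Σmᵢ = 0  ✓
l₃∈[|l₁−l₂|,l₁+l₂]=[1,13], have l₃=7  ✓
Σlᵢ = 20 ⇒ even  ✓

none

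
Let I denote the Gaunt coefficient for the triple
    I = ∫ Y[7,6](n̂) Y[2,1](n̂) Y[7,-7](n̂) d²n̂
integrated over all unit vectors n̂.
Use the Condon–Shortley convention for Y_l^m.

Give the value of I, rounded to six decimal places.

-0.170036

Checks pass: Σm=0; 16 even; l₃=7∈[5,9].
(2·7+1)(2·2+1)(2·7+1) = 1125
Δ: 2! 12! 2! / 17! → 1/185640
sum: t=0:+1/2419200 t=1:−1/518400 t=2:+1/2419200 = -1/907200
3j²(7 2 7; 0 0 0) = Δ·Π!·Σ² = 56/3315  (sign +1)
sum: t=1:−1/958003200 = -1/958003200
3j²(7 2 7; 6 1 -7) = Δ·Π!·Σ² = 13/680  (sign -1)
combine: 4πI² = 1125·56/3315·13/680 = 105/289
take √, sign -1: I = -0.17003597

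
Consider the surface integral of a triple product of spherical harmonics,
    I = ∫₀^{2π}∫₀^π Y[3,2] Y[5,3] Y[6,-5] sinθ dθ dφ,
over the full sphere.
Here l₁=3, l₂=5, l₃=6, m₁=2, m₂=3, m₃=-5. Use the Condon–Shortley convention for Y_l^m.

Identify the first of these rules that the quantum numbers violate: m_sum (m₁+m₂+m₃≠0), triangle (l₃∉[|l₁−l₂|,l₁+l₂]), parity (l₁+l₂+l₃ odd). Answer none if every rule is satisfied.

none

m₁+m₂+m₃ = 2 + 3 − 5 = 0  ✓
triangle: |3−5|=2 ≤ l₃=6 ≤ 3+5=8  ✓
parity: l₁+l₂+l₃ = 14 is even  ✓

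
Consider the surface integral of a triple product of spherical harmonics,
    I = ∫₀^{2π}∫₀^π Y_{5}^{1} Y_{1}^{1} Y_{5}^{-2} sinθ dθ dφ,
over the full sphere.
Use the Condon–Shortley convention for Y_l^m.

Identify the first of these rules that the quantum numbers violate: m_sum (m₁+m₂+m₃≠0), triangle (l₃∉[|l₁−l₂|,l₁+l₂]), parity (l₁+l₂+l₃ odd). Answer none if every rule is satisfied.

Σmᵢ = 0  ✓
l₃∈[|l₁−l₂|,l₁+l₂]=[4,6], have l₃=5  ✓
Σlᵢ = 11 ⇒ odd  ✗

parity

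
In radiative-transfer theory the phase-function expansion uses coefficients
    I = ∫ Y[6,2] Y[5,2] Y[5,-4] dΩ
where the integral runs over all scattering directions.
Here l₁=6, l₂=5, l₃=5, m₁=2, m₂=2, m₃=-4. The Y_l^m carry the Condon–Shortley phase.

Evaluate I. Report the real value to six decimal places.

0.108910

Rules hold: Σm=0, L=16 even, 1≤5≤11.
N = 13·11·11 = 1573
Δ = 6!·6!·4!/17! = 1/28588560
Racah Σ t=1..5: t=1:−1/345600 t=2:+1/13824 t=3:−1/5184 t=4:+1/13824 t=5:−1/345600 = -7/129600
⇒ 3j(6 5 5; 0 0 0)² = 80/7293, sgn +1
Racah Σ t=3..4: t=3:−1/103680 t=4:+1/207360 = -1/207360
⇒ 3j(6 5 5; 2 2 -4)² = 21/2431, sgn +1
4πI² = N·(3j₀)²·(3jₘ)² = 560/3757
I = +1·√(0.149055/4π) = 0.10891018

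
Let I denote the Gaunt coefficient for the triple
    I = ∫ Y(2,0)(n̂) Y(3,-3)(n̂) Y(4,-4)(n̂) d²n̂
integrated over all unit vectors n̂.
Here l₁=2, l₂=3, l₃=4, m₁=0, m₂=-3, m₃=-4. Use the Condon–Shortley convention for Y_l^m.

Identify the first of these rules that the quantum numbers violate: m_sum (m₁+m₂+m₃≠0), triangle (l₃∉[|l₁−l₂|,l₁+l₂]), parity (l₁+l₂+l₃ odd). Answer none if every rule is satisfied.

m_sum

Σmᵢ = -7  ✗
l₃∈[|l₁−l₂|,l₁+l₂]=[1,5], have l₃=4
Σlᵢ = 9 ⇒ odd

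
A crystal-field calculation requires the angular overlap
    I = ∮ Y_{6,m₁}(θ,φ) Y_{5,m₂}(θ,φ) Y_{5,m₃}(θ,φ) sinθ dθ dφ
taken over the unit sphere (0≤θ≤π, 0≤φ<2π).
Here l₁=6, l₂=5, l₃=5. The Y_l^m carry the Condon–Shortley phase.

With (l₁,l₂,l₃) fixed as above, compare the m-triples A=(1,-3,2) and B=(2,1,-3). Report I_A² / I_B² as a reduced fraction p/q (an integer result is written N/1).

14/605

Same 6,5,5: normalisation and zero-m 3j drop out of the ratio.
A: Δ: 6! 6! 4! / 17! → 1/28588560; sum: t=0:+1/345600 t=1:−1/34560 t=2:+1/41472 = -1/518400; 3j²(6 5 5; 1 -3 2) = Δ·Π!·Σ² = 7/36465  (sign +1)
B: Δ: 6! 6! 4! / 17! → 1/28588560; sum: t=2:+1/55296 t=3:−1/25920 t=4:+1/138240 = -11/829440; 3j²(6 5 5; 2 1 -3) = Δ·Π!·Σ² = 11/1326  (sign -1)
I_A²/I_B² = (7/36465)/(11/1326) = 14/605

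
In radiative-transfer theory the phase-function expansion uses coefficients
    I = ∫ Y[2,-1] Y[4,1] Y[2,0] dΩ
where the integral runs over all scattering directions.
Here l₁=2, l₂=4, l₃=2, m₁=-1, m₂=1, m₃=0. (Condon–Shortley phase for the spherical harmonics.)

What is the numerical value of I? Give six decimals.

-0.220728

m-sum 0 ✓  L=8 even ✓  2≤2≤6 ✓
Π(2lᵢ+1) = 5×9×5 = 225
triangle coeff Δ(2,4,2) = 1/630
Σ_t [2,2]: t=2:+1/16 = 1/16
(3j)²=2/35 [(2 4 2; 0 0 0)], sign=+1
Σ_t [3,3]: t=3:−1/24 = -1/24
(3j)²=1/21 [(2 4 2; -1 1 0)], sign=-1
⇒ 4πI² = 30/49
I = (-1)√(30/49/(4π)) = -0.22072812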